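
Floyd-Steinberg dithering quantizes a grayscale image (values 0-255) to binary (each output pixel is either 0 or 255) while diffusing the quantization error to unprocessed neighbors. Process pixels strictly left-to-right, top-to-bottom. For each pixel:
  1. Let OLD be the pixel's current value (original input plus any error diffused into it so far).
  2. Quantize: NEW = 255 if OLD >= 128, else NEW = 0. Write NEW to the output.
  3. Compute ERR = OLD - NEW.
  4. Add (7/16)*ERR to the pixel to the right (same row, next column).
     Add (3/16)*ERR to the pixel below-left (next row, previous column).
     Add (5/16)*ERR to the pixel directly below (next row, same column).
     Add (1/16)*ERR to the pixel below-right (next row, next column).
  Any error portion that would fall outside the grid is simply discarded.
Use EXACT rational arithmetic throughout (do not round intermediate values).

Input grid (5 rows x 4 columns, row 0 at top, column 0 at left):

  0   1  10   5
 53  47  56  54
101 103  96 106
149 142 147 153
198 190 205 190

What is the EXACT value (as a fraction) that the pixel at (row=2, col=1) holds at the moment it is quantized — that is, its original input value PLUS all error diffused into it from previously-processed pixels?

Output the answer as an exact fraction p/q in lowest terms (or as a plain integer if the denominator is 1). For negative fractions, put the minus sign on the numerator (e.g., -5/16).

(0,0): OLD=0 → NEW=0, ERR=0
(0,1): OLD=1 → NEW=0, ERR=1
(0,2): OLD=167/16 → NEW=0, ERR=167/16
(0,3): OLD=2449/256 → NEW=0, ERR=2449/256
(1,0): OLD=851/16 → NEW=0, ERR=851/16
(1,1): OLD=9285/128 → NEW=0, ERR=9285/128
(1,2): OLD=380329/4096 → NEW=0, ERR=380329/4096
(1,3): OLD=6439919/65536 → NEW=0, ERR=6439919/65536
(2,0): OLD=268743/2048 → NEW=255, ERR=-253497/2048
(2,1): OLD=6045693/65536 → NEW=0, ERR=6045693/65536
Target (2,1): original=103, with diffused error = 6045693/65536

Answer: 6045693/65536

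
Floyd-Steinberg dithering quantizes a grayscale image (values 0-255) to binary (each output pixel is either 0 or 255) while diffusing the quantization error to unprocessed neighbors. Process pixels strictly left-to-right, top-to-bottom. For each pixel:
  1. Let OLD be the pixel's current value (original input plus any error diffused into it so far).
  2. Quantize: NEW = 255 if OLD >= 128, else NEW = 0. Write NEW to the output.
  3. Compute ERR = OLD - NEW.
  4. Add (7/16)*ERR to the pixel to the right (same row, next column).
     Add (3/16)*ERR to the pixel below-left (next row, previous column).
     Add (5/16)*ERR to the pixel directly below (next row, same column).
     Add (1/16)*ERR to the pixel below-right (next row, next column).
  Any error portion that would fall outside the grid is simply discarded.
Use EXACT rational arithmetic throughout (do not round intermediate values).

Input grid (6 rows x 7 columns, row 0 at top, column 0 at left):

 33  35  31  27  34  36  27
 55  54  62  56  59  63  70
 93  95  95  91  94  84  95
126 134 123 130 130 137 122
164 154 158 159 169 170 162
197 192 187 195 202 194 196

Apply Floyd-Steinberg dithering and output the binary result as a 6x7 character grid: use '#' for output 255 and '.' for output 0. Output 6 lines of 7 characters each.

Answer: .......
..#..#.
#..#..#
.#.#.#.
##.####
####.#.

Derivation:
(0,0): OLD=33 → NEW=0, ERR=33
(0,1): OLD=791/16 → NEW=0, ERR=791/16
(0,2): OLD=13473/256 → NEW=0, ERR=13473/256
(0,3): OLD=204903/4096 → NEW=0, ERR=204903/4096
(0,4): OLD=3662545/65536 → NEW=0, ERR=3662545/65536
(0,5): OLD=63386551/1048576 → NEW=0, ERR=63386551/1048576
(0,6): OLD=896690689/16777216 → NEW=0, ERR=896690689/16777216
(1,0): OLD=19093/256 → NEW=0, ERR=19093/256
(1,1): OLD=233491/2048 → NEW=0, ERR=233491/2048
(1,2): OLD=9227151/65536 → NEW=255, ERR=-7484529/65536
(1,3): OLD=9289379/262144 → NEW=0, ERR=9289379/262144
(1,4): OLD=1785576777/16777216 → NEW=0, ERR=1785576777/16777216
(1,5): OLD=19054539417/134217728 → NEW=255, ERR=-15170981223/134217728
(1,6): OLD=88108092887/2147483648 → NEW=0, ERR=88108092887/2147483648
(2,0): OLD=4511617/32768 → NEW=255, ERR=-3844223/32768
(2,1): OLD=65588379/1048576 → NEW=0, ERR=65588379/1048576
(2,2): OLD=1685211793/16777216 → NEW=0, ERR=1685211793/16777216
(2,3): OLD=21318700617/134217728 → NEW=255, ERR=-12906820023/134217728
(2,4): OLD=71091006105/1073741824 → NEW=0, ERR=71091006105/1073741824
(2,5): OLD=3160691716659/34359738368 → NEW=0, ERR=3160691716659/34359738368
(2,6): OLD=77516520573845/549755813888 → NEW=255, ERR=-62671211967595/549755813888
(3,0): OLD=1695618673/16777216 → NEW=0, ERR=1695618673/16777216
(3,1): OLD=28087072669/134217728 → NEW=255, ERR=-6138447971/134217728
(3,2): OLD=129127338535/1073741824 → NEW=0, ERR=129127338535/1073741824
(3,3): OLD=735532033953/4294967296 → NEW=255, ERR=-359684626527/4294967296
(3,4): OLD=68878406920817/549755813888 → NEW=0, ERR=68878406920817/549755813888
(3,5): OLD=894226944521955/4398046511104 → NEW=255, ERR=-227274915809565/4398046511104
(3,6): OLD=4891782440036605/70368744177664 → NEW=0, ERR=4891782440036605/70368744177664
(4,0): OLD=401596721279/2147483648 → NEW=255, ERR=-146011608961/2147483648
(4,1): OLD=4770045829619/34359738368 → NEW=255, ERR=-3991687454221/34359738368
(4,2): OLD=69376106863133/549755813888 → NEW=0, ERR=69376106863133/549755813888
(4,3): OLD=963380897844047/4398046511104 → NEW=255, ERR=-158120962487473/4398046511104
(4,4): OLD=6245232750226621/35184372088832 → NEW=255, ERR=-2726782132425539/35184372088832
(4,5): OLD=158537824450497725/1125899906842624 → NEW=255, ERR=-128566651794371395/1125899906842624
(4,6): OLD=2351526212731161403/18014398509481984 → NEW=255, ERR=-2242145407186744517/18014398509481984
(5,0): OLD=84645904256393/549755813888 → NEW=255, ERR=-55541828285047/549755813888
(5,1): OLD=575735707313155/4398046511104 → NEW=255, ERR=-545766153018365/4398046511104
(5,2): OLD=5564168741508613/35184372088832 → NEW=255, ERR=-3407846141143547/35184372088832
(5,3): OLD=37927601935807993/281474976710656 → NEW=255, ERR=-33848517125409287/281474976710656
(5,4): OLD=1828685956435907219/18014398509481984 → NEW=0, ERR=1828685956435907219/18014398509481984
(5,5): OLD=25154806925785803875/144115188075855872 → NEW=255, ERR=-11594566033557443485/144115188075855872
(5,6): OLD=264640919853832590957/2305843009213693952 → NEW=0, ERR=264640919853832590957/2305843009213693952
Row 0: .......
Row 1: ..#..#.
Row 2: #..#..#
Row 3: .#.#.#.
Row 4: ##.####
Row 5: ####.#.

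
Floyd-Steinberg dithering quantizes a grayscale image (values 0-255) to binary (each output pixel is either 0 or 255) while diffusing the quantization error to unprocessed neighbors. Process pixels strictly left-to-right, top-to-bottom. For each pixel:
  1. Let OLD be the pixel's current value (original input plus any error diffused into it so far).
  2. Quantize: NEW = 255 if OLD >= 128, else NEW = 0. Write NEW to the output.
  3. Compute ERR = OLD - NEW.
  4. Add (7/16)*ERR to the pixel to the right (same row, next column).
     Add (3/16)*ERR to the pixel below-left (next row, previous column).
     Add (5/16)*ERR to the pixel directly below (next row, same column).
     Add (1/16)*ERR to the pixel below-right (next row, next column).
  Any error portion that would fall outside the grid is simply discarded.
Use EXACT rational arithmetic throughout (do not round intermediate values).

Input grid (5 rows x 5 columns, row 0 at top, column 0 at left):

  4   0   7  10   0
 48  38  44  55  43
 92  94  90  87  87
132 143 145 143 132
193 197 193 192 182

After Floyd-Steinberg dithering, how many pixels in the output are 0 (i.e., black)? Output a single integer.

Answer: 15

Derivation:
(0,0): OLD=4 → NEW=0, ERR=4
(0,1): OLD=7/4 → NEW=0, ERR=7/4
(0,2): OLD=497/64 → NEW=0, ERR=497/64
(0,3): OLD=13719/1024 → NEW=0, ERR=13719/1024
(0,4): OLD=96033/16384 → NEW=0, ERR=96033/16384
(1,0): OLD=3173/64 → NEW=0, ERR=3173/64
(1,1): OLD=31715/512 → NEW=0, ERR=31715/512
(1,2): OLD=1247615/16384 → NEW=0, ERR=1247615/16384
(1,3): OLD=6166019/65536 → NEW=0, ERR=6166019/65536
(1,4): OLD=91049577/1048576 → NEW=0, ERR=91049577/1048576
(2,0): OLD=975729/8192 → NEW=0, ERR=975729/8192
(2,1): OLD=47931275/262144 → NEW=255, ERR=-18915445/262144
(2,2): OLD=435118753/4194304 → NEW=0, ERR=435118753/4194304
(2,3): OLD=12269412883/67108864 → NEW=255, ERR=-4843347437/67108864
(2,4): OLD=94961974725/1073741824 → NEW=0, ERR=94961974725/1073741824
(3,0): OLD=653018433/4194304 → NEW=255, ERR=-416529087/4194304
(3,1): OLD=3486278925/33554432 → NEW=0, ERR=3486278925/33554432
(3,2): OLD=219937573439/1073741824 → NEW=255, ERR=-53866591681/1073741824
(3,3): OLD=261057960191/2147483648 → NEW=0, ERR=261057960191/2147483648
(3,4): OLD=7157523815179/34359738368 → NEW=255, ERR=-1604209468661/34359738368
(4,0): OLD=97413759311/536870912 → NEW=255, ERR=-39488323249/536870912
(4,1): OLD=3121171110447/17179869184 → NEW=255, ERR=-1259695531473/17179869184
(4,2): OLD=47974605839585/274877906944 → NEW=255, ERR=-22119260431135/274877906944
(4,3): OLD=804376326918063/4398046511104 → NEW=255, ERR=-317125533413457/4398046511104
(4,4): OLD=10095185348968777/70368744177664 → NEW=255, ERR=-7848844416335543/70368744177664
Output grid:
  Row 0: .....  (5 black, running=5)
  Row 1: .....  (5 black, running=10)
  Row 2: .#.#.  (3 black, running=13)
  Row 3: #.#.#  (2 black, running=15)
  Row 4: #####  (0 black, running=15)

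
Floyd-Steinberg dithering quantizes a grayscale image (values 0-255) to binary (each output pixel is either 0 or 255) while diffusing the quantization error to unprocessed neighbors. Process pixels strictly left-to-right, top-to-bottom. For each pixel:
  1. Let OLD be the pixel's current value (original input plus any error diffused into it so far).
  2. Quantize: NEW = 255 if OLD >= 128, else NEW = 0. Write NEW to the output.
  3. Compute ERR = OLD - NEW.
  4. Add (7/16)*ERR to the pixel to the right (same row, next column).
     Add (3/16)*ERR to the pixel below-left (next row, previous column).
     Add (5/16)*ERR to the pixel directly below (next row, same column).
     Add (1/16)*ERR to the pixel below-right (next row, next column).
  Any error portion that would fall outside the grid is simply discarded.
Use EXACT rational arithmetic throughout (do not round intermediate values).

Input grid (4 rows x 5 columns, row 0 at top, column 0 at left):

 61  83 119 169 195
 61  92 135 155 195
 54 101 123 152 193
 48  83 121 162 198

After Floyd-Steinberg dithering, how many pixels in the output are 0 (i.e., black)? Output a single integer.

Answer: 10

Derivation:
(0,0): OLD=61 → NEW=0, ERR=61
(0,1): OLD=1755/16 → NEW=0, ERR=1755/16
(0,2): OLD=42749/256 → NEW=255, ERR=-22531/256
(0,3): OLD=534507/4096 → NEW=255, ERR=-509973/4096
(0,4): OLD=9209709/65536 → NEW=255, ERR=-7501971/65536
(1,0): OLD=25761/256 → NEW=0, ERR=25761/256
(1,1): OLD=322791/2048 → NEW=255, ERR=-199449/2048
(1,2): OLD=3171955/65536 → NEW=0, ERR=3171955/65536
(1,3): OLD=28915319/262144 → NEW=0, ERR=28915319/262144
(1,4): OLD=837618821/4194304 → NEW=255, ERR=-231928699/4194304
(2,0): OLD=2201565/32768 → NEW=0, ERR=2201565/32768
(2,1): OLD=120926927/1048576 → NEW=0, ERR=120926927/1048576
(2,2): OLD=3408708397/16777216 → NEW=255, ERR=-869481683/16777216
(2,3): OLD=41997595703/268435456 → NEW=255, ERR=-26453445577/268435456
(2,4): OLD=599146672065/4294967296 → NEW=255, ERR=-496069988415/4294967296
(3,0): OLD=1520337549/16777216 → NEW=0, ERR=1520337549/16777216
(3,1): OLD=20557708041/134217728 → NEW=255, ERR=-13667812599/134217728
(3,2): OLD=210380088371/4294967296 → NEW=0, ERR=210380088371/4294967296
(3,3): OLD=1097267865947/8589934592 → NEW=0, ERR=1097267865947/8589934592
(3,4): OLD=29086577706471/137438953472 → NEW=255, ERR=-5960355428889/137438953472
Output grid:
  Row 0: ..###  (2 black, running=2)
  Row 1: .#..#  (3 black, running=5)
  Row 2: ..###  (2 black, running=7)
  Row 3: .#..#  (3 black, running=10)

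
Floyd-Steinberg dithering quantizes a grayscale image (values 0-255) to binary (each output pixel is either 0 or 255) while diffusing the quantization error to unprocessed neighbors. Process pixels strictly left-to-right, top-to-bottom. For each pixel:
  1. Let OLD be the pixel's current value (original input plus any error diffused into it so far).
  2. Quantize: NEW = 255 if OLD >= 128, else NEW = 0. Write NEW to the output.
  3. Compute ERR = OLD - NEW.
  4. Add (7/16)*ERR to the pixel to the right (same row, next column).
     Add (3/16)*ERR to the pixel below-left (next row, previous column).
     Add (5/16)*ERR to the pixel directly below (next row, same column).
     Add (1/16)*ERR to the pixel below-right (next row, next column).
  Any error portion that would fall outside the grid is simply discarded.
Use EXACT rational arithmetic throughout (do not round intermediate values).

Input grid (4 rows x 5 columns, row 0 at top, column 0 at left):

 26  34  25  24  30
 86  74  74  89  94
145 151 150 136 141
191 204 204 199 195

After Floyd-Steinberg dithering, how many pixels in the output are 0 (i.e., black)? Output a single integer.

Answer: 10

Derivation:
(0,0): OLD=26 → NEW=0, ERR=26
(0,1): OLD=363/8 → NEW=0, ERR=363/8
(0,2): OLD=5741/128 → NEW=0, ERR=5741/128
(0,3): OLD=89339/2048 → NEW=0, ERR=89339/2048
(0,4): OLD=1608413/32768 → NEW=0, ERR=1608413/32768
(1,0): OLD=13137/128 → NEW=0, ERR=13137/128
(1,1): OLD=146551/1024 → NEW=255, ERR=-114569/1024
(1,2): OLD=1641091/32768 → NEW=0, ERR=1641091/32768
(1,3): OLD=17897831/131072 → NEW=255, ERR=-15525529/131072
(1,4): OLD=126339541/2097152 → NEW=0, ERR=126339541/2097152
(2,0): OLD=2557453/16384 → NEW=255, ERR=-1620467/16384
(2,1): OLD=46436255/524288 → NEW=0, ERR=46436255/524288
(2,2): OLD=1469666589/8388608 → NEW=255, ERR=-669428451/8388608
(2,3): OLD=10535636359/134217728 → NEW=0, ERR=10535636359/134217728
(2,4): OLD=401075160305/2147483648 → NEW=255, ERR=-146533169935/2147483648
(3,0): OLD=1482258173/8388608 → NEW=255, ERR=-656836867/8388608
(3,1): OLD=11829747193/67108864 → NEW=255, ERR=-5283013127/67108864
(3,2): OLD=354064794691/2147483648 → NEW=255, ERR=-193543535549/2147483648
(3,3): OLD=714332612731/4294967296 → NEW=255, ERR=-380884047749/4294967296
(3,4): OLD=9605918293415/68719476736 → NEW=255, ERR=-7917548274265/68719476736
Output grid:
  Row 0: .....  (5 black, running=5)
  Row 1: .#.#.  (3 black, running=8)
  Row 2: #.#.#  (2 black, running=10)
  Row 3: #####  (0 black, running=10)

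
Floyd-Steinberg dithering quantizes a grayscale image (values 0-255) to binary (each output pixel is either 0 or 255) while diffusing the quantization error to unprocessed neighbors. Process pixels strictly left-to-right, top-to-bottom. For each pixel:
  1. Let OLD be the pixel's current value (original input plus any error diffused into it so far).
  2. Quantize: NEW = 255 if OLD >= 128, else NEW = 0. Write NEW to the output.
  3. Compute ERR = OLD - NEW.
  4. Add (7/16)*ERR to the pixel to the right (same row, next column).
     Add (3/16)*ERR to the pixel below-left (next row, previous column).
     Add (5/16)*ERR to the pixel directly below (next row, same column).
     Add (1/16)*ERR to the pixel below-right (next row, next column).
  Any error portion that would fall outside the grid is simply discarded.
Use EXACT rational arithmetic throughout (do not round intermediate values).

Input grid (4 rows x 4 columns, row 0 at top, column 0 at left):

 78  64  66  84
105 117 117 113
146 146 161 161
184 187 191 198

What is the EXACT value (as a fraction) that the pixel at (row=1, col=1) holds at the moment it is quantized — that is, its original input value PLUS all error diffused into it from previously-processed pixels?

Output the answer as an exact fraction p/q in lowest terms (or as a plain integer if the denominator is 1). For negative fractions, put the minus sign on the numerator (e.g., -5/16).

Answer: 129077/1024

Derivation:
(0,0): OLD=78 → NEW=0, ERR=78
(0,1): OLD=785/8 → NEW=0, ERR=785/8
(0,2): OLD=13943/128 → NEW=0, ERR=13943/128
(0,3): OLD=269633/2048 → NEW=255, ERR=-252607/2048
(1,0): OLD=18915/128 → NEW=255, ERR=-13725/128
(1,1): OLD=129077/1024 → NEW=0, ERR=129077/1024
Target (1,1): original=117, with diffused error = 129077/1024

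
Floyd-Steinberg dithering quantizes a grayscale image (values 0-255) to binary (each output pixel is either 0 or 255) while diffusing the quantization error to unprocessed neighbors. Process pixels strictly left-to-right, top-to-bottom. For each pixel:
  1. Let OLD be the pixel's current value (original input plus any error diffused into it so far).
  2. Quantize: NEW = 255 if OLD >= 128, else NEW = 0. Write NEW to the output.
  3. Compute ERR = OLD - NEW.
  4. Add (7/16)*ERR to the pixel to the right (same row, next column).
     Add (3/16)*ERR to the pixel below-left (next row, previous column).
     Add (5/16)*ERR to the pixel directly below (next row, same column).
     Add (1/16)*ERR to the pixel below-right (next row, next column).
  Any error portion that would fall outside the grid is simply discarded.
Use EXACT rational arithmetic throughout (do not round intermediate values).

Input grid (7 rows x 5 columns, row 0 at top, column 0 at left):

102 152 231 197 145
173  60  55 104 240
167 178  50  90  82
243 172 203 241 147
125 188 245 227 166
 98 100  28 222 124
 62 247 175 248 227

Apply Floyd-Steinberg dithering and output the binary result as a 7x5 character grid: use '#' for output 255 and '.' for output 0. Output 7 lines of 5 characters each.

(0,0): OLD=102 → NEW=0, ERR=102
(0,1): OLD=1573/8 → NEW=255, ERR=-467/8
(0,2): OLD=26299/128 → NEW=255, ERR=-6341/128
(0,3): OLD=359069/2048 → NEW=255, ERR=-163171/2048
(0,4): OLD=3609163/32768 → NEW=0, ERR=3609163/32768
(1,0): OLD=24823/128 → NEW=255, ERR=-7817/128
(1,1): OLD=12417/1024 → NEW=0, ERR=12417/1024
(1,2): OLD=859733/32768 → NEW=0, ERR=859733/32768
(1,3): OLD=14173649/131072 → NEW=0, ERR=14173649/131072
(1,4): OLD=664272339/2097152 → NEW=255, ERR=129498579/2097152
(2,0): OLD=2460699/16384 → NEW=255, ERR=-1717221/16384
(2,1): OLD=71846937/524288 → NEW=255, ERR=-61846503/524288
(2,2): OLD=231724811/8388608 → NEW=0, ERR=231724811/8388608
(2,3): OLD=20011311473/134217728 → NEW=255, ERR=-14214209167/134217728
(2,4): OLD=132547556823/2147483648 → NEW=0, ERR=132547556823/2147483648
(3,0): OLD=1578136875/8388608 → NEW=255, ERR=-560958165/8388608
(3,1): OLD=7013489551/67108864 → NEW=0, ERR=7013489551/67108864
(3,2): OLD=494190686869/2147483648 → NEW=255, ERR=-53417643371/2147483648
(3,3): OLD=903325116477/4294967296 → NEW=255, ERR=-191891544003/4294967296
(3,4): OLD=9629143147057/68719476736 → NEW=255, ERR=-7894323420623/68719476736
(4,0): OLD=132819870053/1073741824 → NEW=0, ERR=132819870053/1073741824
(4,1): OLD=9137409101733/34359738368 → NEW=255, ERR=375675817893/34359738368
(4,2): OLD=132032003252171/549755813888 → NEW=255, ERR=-8155729289269/549755813888
(4,3): OLD=1613673744056485/8796093022208 → NEW=255, ERR=-629329976606555/8796093022208
(4,4): OLD=13511752359421699/140737488355328 → NEW=0, ERR=13511752359421699/140737488355328
(5,0): OLD=76254276423183/549755813888 → NEW=255, ERR=-63933456118257/549755813888
(5,1): OLD=252832880211885/4398046511104 → NEW=0, ERR=252832880211885/4398046511104
(5,2): OLD=5036034733334997/140737488355328 → NEW=0, ERR=5036034733334997/140737488355328
(5,3): OLD=130813198505789467/562949953421312 → NEW=255, ERR=-12739039616645093/562949953421312
(5,4): OLD=1257677358956981817/9007199254740992 → NEW=255, ERR=-1039158451001971143/9007199254740992
(6,0): OLD=2564022534920543/70368744177664 → NEW=0, ERR=2564022534920543/70368744177664
(6,1): OLD=631285269736776657/2251799813685248 → NEW=255, ERR=57076317247038417/2251799813685248
(6,2): OLD=7084038436983507083/36028797018963968 → NEW=255, ERR=-2103304802852304757/36028797018963968
(6,3): OLD=112981963753666567481/576460752303423488 → NEW=255, ERR=-34015528083706421959/576460752303423488
(6,4): OLD=1510021274892013813711/9223372036854775808 → NEW=255, ERR=-841938594505954017329/9223372036854775808
Row 0: .###.
Row 1: #...#
Row 2: ##.#.
Row 3: #.###
Row 4: .###.
Row 5: #..##
Row 6: .####

Answer: .###.
#...#
##.#.
#.###
.###.
#..##
.####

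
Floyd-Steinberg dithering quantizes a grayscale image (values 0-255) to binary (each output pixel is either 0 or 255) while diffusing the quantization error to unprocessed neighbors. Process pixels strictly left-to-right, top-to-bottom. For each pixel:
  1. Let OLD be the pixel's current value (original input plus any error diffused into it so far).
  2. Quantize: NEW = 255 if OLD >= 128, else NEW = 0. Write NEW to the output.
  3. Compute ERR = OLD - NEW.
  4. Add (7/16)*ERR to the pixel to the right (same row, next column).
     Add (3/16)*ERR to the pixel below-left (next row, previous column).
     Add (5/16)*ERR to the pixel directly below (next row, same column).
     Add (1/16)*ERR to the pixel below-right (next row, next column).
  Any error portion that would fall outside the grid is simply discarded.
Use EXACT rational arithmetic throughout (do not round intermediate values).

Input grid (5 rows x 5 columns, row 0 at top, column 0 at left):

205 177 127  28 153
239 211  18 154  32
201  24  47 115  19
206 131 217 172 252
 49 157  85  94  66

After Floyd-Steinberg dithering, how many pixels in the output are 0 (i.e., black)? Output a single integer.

(0,0): OLD=205 → NEW=255, ERR=-50
(0,1): OLD=1241/8 → NEW=255, ERR=-799/8
(0,2): OLD=10663/128 → NEW=0, ERR=10663/128
(0,3): OLD=131985/2048 → NEW=0, ERR=131985/2048
(0,4): OLD=5937399/32768 → NEW=255, ERR=-2418441/32768
(1,0): OLD=26195/128 → NEW=255, ERR=-6445/128
(1,1): OLD=174341/1024 → NEW=255, ERR=-86779/1024
(1,2): OLD=419369/32768 → NEW=0, ERR=419369/32768
(1,3): OLD=22427285/131072 → NEW=255, ERR=-10996075/131072
(1,4): OLD=-49785441/2097152 → NEW=0, ERR=-49785441/2097152
(2,0): OLD=2775047/16384 → NEW=255, ERR=-1402873/16384
(2,1): OLD=-21333763/524288 → NEW=0, ERR=-21333763/524288
(2,2): OLD=102094007/8388608 → NEW=0, ERR=102094007/8388608
(2,3): OLD=12140885941/134217728 → NEW=0, ERR=12140885941/134217728
(2,4): OLD=98597068979/2147483648 → NEW=0, ERR=98597068979/2147483648
(3,0): OLD=1439592279/8388608 → NEW=255, ERR=-699502761/8388608
(3,1): OLD=5283656523/67108864 → NEW=0, ERR=5283656523/67108864
(3,2): OLD=579103877993/2147483648 → NEW=255, ERR=31495547753/2147483648
(3,3): OLD=927942747697/4294967296 → NEW=255, ERR=-167273912783/4294967296
(3,4): OLD=17520869787893/68719476736 → NEW=255, ERR=-2596779787/68719476736
(4,0): OLD=40484208505/1073741824 → NEW=0, ERR=40484208505/1073741824
(4,1): OLD=6722056822969/34359738368 → NEW=255, ERR=-2039676460871/34359738368
(4,2): OLD=33661811007607/549755813888 → NEW=0, ERR=33661811007607/549755813888
(4,3): OLD=963410654469561/8796093022208 → NEW=0, ERR=963410654469561/8796093022208
(4,4): OLD=15688309900295311/140737488355328 → NEW=0, ERR=15688309900295311/140737488355328
Output grid:
  Row 0: ##..#  (2 black, running=2)
  Row 1: ##.#.  (2 black, running=4)
  Row 2: #....  (4 black, running=8)
  Row 3: #.###  (1 black, running=9)
  Row 4: .#...  (4 black, running=13)

Answer: 13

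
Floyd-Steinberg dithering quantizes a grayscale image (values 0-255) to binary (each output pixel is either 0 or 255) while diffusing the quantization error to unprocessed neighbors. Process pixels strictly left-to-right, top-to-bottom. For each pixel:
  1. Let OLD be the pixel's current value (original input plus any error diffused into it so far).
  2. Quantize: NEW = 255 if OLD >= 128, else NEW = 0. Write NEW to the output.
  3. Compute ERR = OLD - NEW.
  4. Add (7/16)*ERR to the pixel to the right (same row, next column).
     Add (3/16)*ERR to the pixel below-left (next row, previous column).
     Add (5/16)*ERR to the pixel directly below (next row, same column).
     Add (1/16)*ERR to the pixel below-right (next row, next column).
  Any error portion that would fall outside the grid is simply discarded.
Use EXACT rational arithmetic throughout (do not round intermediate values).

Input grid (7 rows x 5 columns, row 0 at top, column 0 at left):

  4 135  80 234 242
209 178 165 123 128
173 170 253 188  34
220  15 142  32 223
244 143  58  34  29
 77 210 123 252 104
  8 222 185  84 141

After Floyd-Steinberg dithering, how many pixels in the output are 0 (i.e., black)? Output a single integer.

Answer: 16

Derivation:
(0,0): OLD=4 → NEW=0, ERR=4
(0,1): OLD=547/4 → NEW=255, ERR=-473/4
(0,2): OLD=1809/64 → NEW=0, ERR=1809/64
(0,3): OLD=252279/1024 → NEW=255, ERR=-8841/1024
(0,4): OLD=3903041/16384 → NEW=255, ERR=-274879/16384
(1,0): OLD=12037/64 → NEW=255, ERR=-4283/64
(1,1): OLD=60067/512 → NEW=0, ERR=60067/512
(1,2): OLD=3541407/16384 → NEW=255, ERR=-636513/16384
(1,3): OLD=6679827/65536 → NEW=0, ERR=6679827/65536
(1,4): OLD=174913113/1048576 → NEW=255, ERR=-92473767/1048576
(2,0): OLD=1426097/8192 → NEW=255, ERR=-662863/8192
(2,1): OLD=41889131/262144 → NEW=255, ERR=-24957589/262144
(2,2): OLD=946446977/4194304 → NEW=255, ERR=-123100543/4194304
(2,3): OLD=12619674739/67108864 → NEW=255, ERR=-4493085581/67108864
(2,4): OLD=-17695839643/1073741824 → NEW=0, ERR=-17695839643/1073741824
(3,0): OLD=741816033/4194304 → NEW=255, ERR=-327731487/4194304
(3,1): OLD=-1996391027/33554432 → NEW=0, ERR=-1996391027/33554432
(3,2): OLD=94805421663/1073741824 → NEW=0, ERR=94805421663/1073741824
(3,3): OLD=96168207639/2147483648 → NEW=0, ERR=96168207639/2147483648
(3,4): OLD=8014661974515/34359738368 → NEW=255, ERR=-747071309325/34359738368
(4,0): OLD=111898069967/536870912 → NEW=255, ERR=-25004012593/536870912
(4,1): OLD=1987759557007/17179869184 → NEW=0, ERR=1987759557007/17179869184
(4,2): OLD=38727554012353/274877906944 → NEW=255, ERR=-31366312258367/274877906944
(4,3): OLD=-2142475020145/4398046511104 → NEW=0, ERR=-2142475020145/4398046511104
(4,4): OLD=1744523107287913/70368744177664 → NEW=0, ERR=1744523107287913/70368744177664
(5,0): OLD=23128235490829/274877906944 → NEW=0, ERR=23128235490829/274877906944
(5,1): OLD=568803594552743/2199023255552 → NEW=255, ERR=8052664386983/2199023255552
(5,2): OLD=6761226876134431/70368744177664 → NEW=0, ERR=6761226876134431/70368744177664
(5,3): OLD=82021940009848113/281474976710656 → NEW=255, ERR=10245820948630833/281474976710656
(5,4): OLD=574848451631416395/4503599627370496 → NEW=0, ERR=574848451631416395/4503599627370496
(6,0): OLD=1230762389504765/35184372088832 → NEW=0, ERR=1230762389504765/35184372088832
(6,1): OLD=294673387988102035/1125899906842624 → NEW=255, ERR=7568911743232915/1125899906842624
(6,2): OLD=4053617072097257217/18014398509481984 → NEW=255, ERR=-540054547820648703/18014398509481984
(6,3): OLD=32338687965428523211/288230376151711744 → NEW=0, ERR=32338687965428523211/288230376151711744
(6,4): OLD=1071061769529712576333/4611686018427387904 → NEW=255, ERR=-104918165169271339187/4611686018427387904
Output grid:
  Row 0: .#.##  (2 black, running=2)
  Row 1: #.#.#  (2 black, running=4)
  Row 2: ####.  (1 black, running=5)
  Row 3: #...#  (3 black, running=8)
  Row 4: #.#..  (3 black, running=11)
  Row 5: .#.#.  (3 black, running=14)
  Row 6: .##.#  (2 black, running=16)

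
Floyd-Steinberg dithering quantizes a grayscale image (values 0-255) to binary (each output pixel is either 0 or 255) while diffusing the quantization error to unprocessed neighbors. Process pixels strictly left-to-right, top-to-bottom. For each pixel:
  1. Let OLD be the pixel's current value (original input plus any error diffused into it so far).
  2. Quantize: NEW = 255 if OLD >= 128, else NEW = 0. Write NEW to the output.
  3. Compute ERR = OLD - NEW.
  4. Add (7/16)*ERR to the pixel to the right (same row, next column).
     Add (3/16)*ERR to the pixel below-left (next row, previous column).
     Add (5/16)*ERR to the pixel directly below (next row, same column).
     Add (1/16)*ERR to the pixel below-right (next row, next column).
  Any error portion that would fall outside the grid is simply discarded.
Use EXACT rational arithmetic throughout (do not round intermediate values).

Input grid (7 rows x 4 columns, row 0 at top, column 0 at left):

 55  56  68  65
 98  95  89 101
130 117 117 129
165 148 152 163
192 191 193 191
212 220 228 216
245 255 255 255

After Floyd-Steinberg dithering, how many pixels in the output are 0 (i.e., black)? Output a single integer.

(0,0): OLD=55 → NEW=0, ERR=55
(0,1): OLD=1281/16 → NEW=0, ERR=1281/16
(0,2): OLD=26375/256 → NEW=0, ERR=26375/256
(0,3): OLD=450865/4096 → NEW=0, ERR=450865/4096
(1,0): OLD=33331/256 → NEW=255, ERR=-31949/256
(1,1): OLD=180581/2048 → NEW=0, ERR=180581/2048
(1,2): OLD=12151369/65536 → NEW=255, ERR=-4560311/65536
(1,3): OLD=116805199/1048576 → NEW=0, ERR=116805199/1048576
(2,0): OLD=3523623/32768 → NEW=0, ERR=3523623/32768
(2,1): OLD=179047197/1048576 → NEW=255, ERR=-88339683/1048576
(2,2): OLD=177825585/2097152 → NEW=0, ERR=177825585/2097152
(2,3): OLD=6595422861/33554432 → NEW=255, ERR=-1960957299/33554432
(3,0): OLD=3067001271/16777216 → NEW=255, ERR=-1211188809/16777216
(3,1): OLD=30254860201/268435456 → NEW=0, ERR=30254860201/268435456
(3,2): OLD=908749490775/4294967296 → NEW=255, ERR=-186467169705/4294967296
(3,3): OLD=9005178646753/68719476736 → NEW=255, ERR=-8518287920927/68719476736
(4,0): OLD=818503196715/4294967296 → NEW=255, ERR=-276713463765/4294967296
(4,1): OLD=6369674391041/34359738368 → NEW=255, ERR=-2392058892799/34359738368
(4,2): OLD=145989926533857/1099511627776 → NEW=255, ERR=-134385538549023/1099511627776
(4,3): OLD=1690210135521655/17592186044416 → NEW=0, ERR=1690210135521655/17592186044416
(5,0): OLD=98303517315259/549755813888 → NEW=255, ERR=-41884215226181/549755813888
(5,1): OLD=2427177231386237/17592186044416 → NEW=255, ERR=-2058830209939843/17592186044416
(5,2): OLD=1339360512186897/8796093022208 → NEW=255, ERR=-903643208476143/8796093022208
(5,3): OLD=54448472111659601/281474976710656 → NEW=255, ERR=-17327646949557679/281474976710656
(6,0): OLD=56083404228102231/281474976710656 → NEW=255, ERR=-15692714833115049/281474976710656
(6,1): OLD=765668018142969297/4503599627370496 → NEW=255, ERR=-382749886836507183/4503599627370496
(6,2): OLD=12023323070793778919/72057594037927936 → NEW=255, ERR=-6351363408877844761/72057594037927936
(6,3): OLD=219953406553330672977/1152921504606846976 → NEW=255, ERR=-74041577121415305903/1152921504606846976
Output grid:
  Row 0: ....  (4 black, running=4)
  Row 1: #.#.  (2 black, running=6)
  Row 2: .#.#  (2 black, running=8)
  Row 3: #.##  (1 black, running=9)
  Row 4: ###.  (1 black, running=10)
  Row 5: ####  (0 black, running=10)
  Row 6: ####  (0 black, running=10)

Answer: 10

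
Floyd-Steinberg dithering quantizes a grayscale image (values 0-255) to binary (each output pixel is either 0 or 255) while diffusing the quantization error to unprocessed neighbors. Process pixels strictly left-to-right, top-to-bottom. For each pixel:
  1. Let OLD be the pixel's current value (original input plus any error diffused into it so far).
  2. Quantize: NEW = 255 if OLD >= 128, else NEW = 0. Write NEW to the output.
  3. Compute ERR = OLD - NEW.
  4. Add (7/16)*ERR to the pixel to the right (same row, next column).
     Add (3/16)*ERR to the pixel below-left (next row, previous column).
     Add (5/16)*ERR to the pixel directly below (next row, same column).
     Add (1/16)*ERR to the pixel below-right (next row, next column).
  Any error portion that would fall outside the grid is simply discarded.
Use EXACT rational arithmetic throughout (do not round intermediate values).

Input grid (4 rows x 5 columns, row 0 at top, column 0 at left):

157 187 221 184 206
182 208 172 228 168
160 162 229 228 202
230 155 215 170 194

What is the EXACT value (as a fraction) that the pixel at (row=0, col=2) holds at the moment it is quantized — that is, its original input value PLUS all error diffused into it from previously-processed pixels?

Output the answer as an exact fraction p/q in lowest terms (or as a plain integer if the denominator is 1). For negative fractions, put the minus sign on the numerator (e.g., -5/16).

(0,0): OLD=157 → NEW=255, ERR=-98
(0,1): OLD=1153/8 → NEW=255, ERR=-887/8
(0,2): OLD=22079/128 → NEW=255, ERR=-10561/128
Target (0,2): original=221, with diffused error = 22079/128

Answer: 22079/128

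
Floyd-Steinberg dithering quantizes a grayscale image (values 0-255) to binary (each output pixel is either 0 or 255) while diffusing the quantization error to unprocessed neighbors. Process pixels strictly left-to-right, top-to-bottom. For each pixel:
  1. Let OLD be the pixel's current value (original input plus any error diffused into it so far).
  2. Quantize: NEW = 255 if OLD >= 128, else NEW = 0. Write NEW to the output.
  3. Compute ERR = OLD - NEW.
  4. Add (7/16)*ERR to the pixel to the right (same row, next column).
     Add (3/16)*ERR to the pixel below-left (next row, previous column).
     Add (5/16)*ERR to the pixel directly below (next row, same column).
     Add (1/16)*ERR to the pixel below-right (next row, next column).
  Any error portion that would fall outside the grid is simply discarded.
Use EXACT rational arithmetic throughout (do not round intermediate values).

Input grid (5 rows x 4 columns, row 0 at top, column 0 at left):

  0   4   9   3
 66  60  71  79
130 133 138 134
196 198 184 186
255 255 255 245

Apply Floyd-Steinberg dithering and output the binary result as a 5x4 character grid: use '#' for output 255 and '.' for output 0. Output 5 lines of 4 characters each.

(0,0): OLD=0 → NEW=0, ERR=0
(0,1): OLD=4 → NEW=0, ERR=4
(0,2): OLD=43/4 → NEW=0, ERR=43/4
(0,3): OLD=493/64 → NEW=0, ERR=493/64
(1,0): OLD=267/4 → NEW=0, ERR=267/4
(1,1): OLD=2959/32 → NEW=0, ERR=2959/32
(1,2): OLD=119305/1024 → NEW=0, ERR=119305/1024
(1,3): OLD=2179919/16384 → NEW=255, ERR=-1998001/16384
(2,0): OLD=86117/512 → NEW=255, ERR=-44443/512
(2,1): OLD=2456577/16384 → NEW=255, ERR=-1721343/16384
(2,2): OLD=7297969/65536 → NEW=0, ERR=7297969/65536
(2,3): OLD=159270467/1048576 → NEW=255, ERR=-108116413/1048576
(3,0): OLD=39105315/262144 → NEW=255, ERR=-27741405/262144
(3,1): OLD=563395729/4194304 → NEW=255, ERR=-506151791/4194304
(3,2): OLD=9402257755/67108864 → NEW=255, ERR=-7710502565/67108864
(3,3): OLD=118618329405/1073741824 → NEW=0, ERR=118618329405/1073741824
(4,0): OLD=13374992547/67108864 → NEW=255, ERR=-3737767773/67108864
(4,1): OLD=88457170027/536870912 → NEW=255, ERR=-48444912533/536870912
(4,2): OLD=3312077790977/17179869184 → NEW=255, ERR=-1068788850943/17179869184
(4,3): OLD=67379142940439/274877906944 → NEW=255, ERR=-2714723330281/274877906944
Row 0: ....
Row 1: ...#
Row 2: ##.#
Row 3: ###.
Row 4: ####

Answer: ....
...#
##.#
###.
####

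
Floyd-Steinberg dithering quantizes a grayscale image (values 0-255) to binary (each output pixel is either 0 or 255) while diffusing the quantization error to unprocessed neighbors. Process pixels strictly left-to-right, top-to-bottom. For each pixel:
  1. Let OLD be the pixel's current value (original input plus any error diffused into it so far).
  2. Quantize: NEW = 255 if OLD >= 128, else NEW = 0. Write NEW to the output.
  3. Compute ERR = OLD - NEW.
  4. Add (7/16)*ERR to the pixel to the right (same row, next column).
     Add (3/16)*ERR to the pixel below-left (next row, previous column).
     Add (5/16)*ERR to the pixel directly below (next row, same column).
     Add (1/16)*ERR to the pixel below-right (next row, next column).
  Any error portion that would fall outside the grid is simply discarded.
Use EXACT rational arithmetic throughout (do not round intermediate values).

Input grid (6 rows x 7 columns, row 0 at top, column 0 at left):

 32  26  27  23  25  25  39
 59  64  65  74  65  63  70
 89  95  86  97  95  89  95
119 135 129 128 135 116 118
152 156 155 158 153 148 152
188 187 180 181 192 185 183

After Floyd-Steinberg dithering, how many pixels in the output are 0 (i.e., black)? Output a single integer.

Answer: 24

Derivation:
(0,0): OLD=32 → NEW=0, ERR=32
(0,1): OLD=40 → NEW=0, ERR=40
(0,2): OLD=89/2 → NEW=0, ERR=89/2
(0,3): OLD=1359/32 → NEW=0, ERR=1359/32
(0,4): OLD=22313/512 → NEW=0, ERR=22313/512
(0,5): OLD=360991/8192 → NEW=0, ERR=360991/8192
(0,6): OLD=7638745/131072 → NEW=0, ERR=7638745/131072
(1,0): OLD=153/2 → NEW=0, ERR=153/2
(1,1): OLD=1925/16 → NEW=0, ERR=1925/16
(1,2): OLD=72707/512 → NEW=255, ERR=-57853/512
(1,3): OLD=6245/128 → NEW=0, ERR=6245/128
(1,4): OLD=14533357/131072 → NEW=0, ERR=14533357/131072
(1,5): OLD=145680859/1048576 → NEW=255, ERR=-121706021/1048576
(1,6): OLD=674219621/16777216 → NEW=0, ERR=674219621/16777216
(2,0): OLD=34679/256 → NEW=255, ERR=-30601/256
(2,1): OLD=523435/8192 → NEW=0, ERR=523435/8192
(2,2): OLD=12492637/131072 → NEW=0, ERR=12492637/131072
(2,3): OLD=175818153/1048576 → NEW=255, ERR=-91568727/1048576
(2,4): OLD=152528711/2097152 → NEW=0, ERR=152528711/2097152
(2,5): OLD=26578810279/268435456 → NEW=0, ERR=26578810279/268435456
(2,6): OLD=616854393377/4294967296 → NEW=255, ERR=-478362267103/4294967296
(3,0): OLD=12271713/131072 → NEW=0, ERR=12271713/131072
(3,1): OLD=216351255/1048576 → NEW=255, ERR=-51035625/1048576
(3,2): OLD=524752617/4194304 → NEW=0, ERR=524752617/4194304
(3,3): OLD=11746765021/67108864 → NEW=255, ERR=-5365995299/67108864
(3,4): OLD=583485928353/4294967296 → NEW=255, ERR=-511730732127/4294967296
(3,5): OLD=2696470498813/34359738368 → NEW=0, ERR=2696470498813/34359738368
(3,6): OLD=68014076562067/549755813888 → NEW=0, ERR=68014076562067/549755813888
(4,0): OLD=2887898477/16777216 → NEW=255, ERR=-1390291603/16777216
(4,1): OLD=35928850583/268435456 → NEW=255, ERR=-32522190697/268435456
(4,2): OLD=528528369853/4294967296 → NEW=0, ERR=528528369853/4294967296
(4,3): OLD=5921205950503/34359738368 → NEW=255, ERR=-2840527333337/34359738368
(4,4): OLD=3068858800611/34359738368 → NEW=0, ERR=3068858800611/34359738368
(4,5): OLD=1999792288834201/8796093022208 → NEW=255, ERR=-243211431828839/8796093022208
(4,6): OLD=25821040779869471/140737488355328 → NEW=255, ERR=-10067018750739169/140737488355328
(5,0): OLD=598663951317/4294967296 → NEW=255, ERR=-496552709163/4294967296
(5,1): OLD=4001284194461/34359738368 → NEW=0, ERR=4001284194461/34359738368
(5,2): OLD=16927718530745/68719476736 → NEW=255, ERR=-595748036935/68719476736
(5,3): OLD=193305701756855/1099511627776 → NEW=255, ERR=-87069763326025/1099511627776
(5,4): OLD=24617020989926867/140737488355328 → NEW=255, ERR=-11271038540681773/140737488355328
(5,5): OLD=150298885297888249/1125899906842624 → NEW=255, ERR=-136805590946980871/1125899906842624
(5,6): OLD=1905183977302678823/18014398509481984 → NEW=0, ERR=1905183977302678823/18014398509481984
Output grid:
  Row 0: .......  (7 black, running=7)
  Row 1: ..#..#.  (5 black, running=12)
  Row 2: #..#..#  (4 black, running=16)
  Row 3: .#.##..  (4 black, running=20)
  Row 4: ##.#.##  (2 black, running=22)
  Row 5: #.####.  (2 black, running=24)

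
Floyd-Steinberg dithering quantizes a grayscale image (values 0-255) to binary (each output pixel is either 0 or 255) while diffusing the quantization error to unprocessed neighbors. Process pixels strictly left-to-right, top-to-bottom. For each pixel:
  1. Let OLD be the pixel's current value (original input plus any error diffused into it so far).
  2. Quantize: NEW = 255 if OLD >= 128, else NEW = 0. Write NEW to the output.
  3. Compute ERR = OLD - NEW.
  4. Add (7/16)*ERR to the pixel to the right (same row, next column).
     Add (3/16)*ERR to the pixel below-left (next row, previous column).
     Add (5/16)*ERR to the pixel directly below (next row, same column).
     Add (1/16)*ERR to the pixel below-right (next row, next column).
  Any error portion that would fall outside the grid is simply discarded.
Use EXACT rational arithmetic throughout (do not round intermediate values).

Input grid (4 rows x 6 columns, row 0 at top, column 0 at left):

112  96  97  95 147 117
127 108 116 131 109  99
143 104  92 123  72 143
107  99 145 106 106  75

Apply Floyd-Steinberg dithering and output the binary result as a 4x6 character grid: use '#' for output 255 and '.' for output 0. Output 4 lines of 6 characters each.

Answer: .#..#.
#.#.#.
.#.#.#
.#..#.

Derivation:
(0,0): OLD=112 → NEW=0, ERR=112
(0,1): OLD=145 → NEW=255, ERR=-110
(0,2): OLD=391/8 → NEW=0, ERR=391/8
(0,3): OLD=14897/128 → NEW=0, ERR=14897/128
(0,4): OLD=405335/2048 → NEW=255, ERR=-116905/2048
(0,5): OLD=3015521/32768 → NEW=0, ERR=3015521/32768
(1,0): OLD=1131/8 → NEW=255, ERR=-909/8
(1,1): OLD=2565/64 → NEW=0, ERR=2565/64
(1,2): OLD=335369/2048 → NEW=255, ERR=-186871/2048
(1,3): OLD=981413/8192 → NEW=0, ERR=981413/8192
(1,4): OLD=88134751/524288 → NEW=255, ERR=-45558689/524288
(1,5): OLD=722875369/8388608 → NEW=0, ERR=722875369/8388608
(2,0): OLD=117767/1024 → NEW=0, ERR=117767/1024
(2,1): OLD=4673693/32768 → NEW=255, ERR=-3682147/32768
(2,2): OLD=20600023/524288 → NEW=0, ERR=20600023/524288
(2,3): OLD=652768031/4194304 → NEW=255, ERR=-416779489/4194304
(2,4): OLD=3357661469/134217728 → NEW=0, ERR=3357661469/134217728
(2,5): OLD=376760797083/2147483648 → NEW=255, ERR=-170847533157/2147483648
(3,0): OLD=63895095/524288 → NEW=0, ERR=63895095/524288
(3,1): OLD=552631435/4194304 → NEW=255, ERR=-516916085/4194304
(3,2): OLD=2607360161/33554432 → NEW=0, ERR=2607360161/33554432
(3,3): OLD=249301223251/2147483648 → NEW=0, ERR=249301223251/2147483648
(3,4): OLD=2464960024723/17179869184 → NEW=255, ERR=-1915906617197/17179869184
(3,5): OLD=800376042173/274877906944 → NEW=0, ERR=800376042173/274877906944
Row 0: .#..#.
Row 1: #.#.#.
Row 2: .#.#.#
Row 3: .#..#.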